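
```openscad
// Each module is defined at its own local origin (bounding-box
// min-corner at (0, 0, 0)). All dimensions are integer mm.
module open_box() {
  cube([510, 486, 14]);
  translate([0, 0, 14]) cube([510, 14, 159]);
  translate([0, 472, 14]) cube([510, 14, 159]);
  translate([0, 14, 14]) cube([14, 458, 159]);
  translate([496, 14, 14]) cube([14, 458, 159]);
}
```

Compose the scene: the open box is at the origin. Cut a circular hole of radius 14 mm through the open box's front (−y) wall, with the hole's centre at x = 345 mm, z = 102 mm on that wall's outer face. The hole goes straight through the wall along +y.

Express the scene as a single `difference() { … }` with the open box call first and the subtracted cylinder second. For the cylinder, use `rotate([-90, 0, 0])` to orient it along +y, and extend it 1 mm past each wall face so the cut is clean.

difference() {
  open_box();
  translate([345, -1, 102]) rotate([-90, 0, 0]) cylinder(h = 16, r = 14);
}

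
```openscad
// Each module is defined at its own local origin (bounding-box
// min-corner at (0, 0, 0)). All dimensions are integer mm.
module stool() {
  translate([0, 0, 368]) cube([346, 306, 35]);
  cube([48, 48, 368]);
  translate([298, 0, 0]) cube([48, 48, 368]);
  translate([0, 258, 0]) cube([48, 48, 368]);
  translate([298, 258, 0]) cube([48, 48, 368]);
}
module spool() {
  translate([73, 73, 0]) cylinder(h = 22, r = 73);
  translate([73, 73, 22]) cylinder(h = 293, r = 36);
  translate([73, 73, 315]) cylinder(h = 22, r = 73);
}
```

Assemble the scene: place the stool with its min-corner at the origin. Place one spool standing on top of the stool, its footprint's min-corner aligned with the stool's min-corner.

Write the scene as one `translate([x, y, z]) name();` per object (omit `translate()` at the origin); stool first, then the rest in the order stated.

stool();
translate([0, 0, 403]) spool();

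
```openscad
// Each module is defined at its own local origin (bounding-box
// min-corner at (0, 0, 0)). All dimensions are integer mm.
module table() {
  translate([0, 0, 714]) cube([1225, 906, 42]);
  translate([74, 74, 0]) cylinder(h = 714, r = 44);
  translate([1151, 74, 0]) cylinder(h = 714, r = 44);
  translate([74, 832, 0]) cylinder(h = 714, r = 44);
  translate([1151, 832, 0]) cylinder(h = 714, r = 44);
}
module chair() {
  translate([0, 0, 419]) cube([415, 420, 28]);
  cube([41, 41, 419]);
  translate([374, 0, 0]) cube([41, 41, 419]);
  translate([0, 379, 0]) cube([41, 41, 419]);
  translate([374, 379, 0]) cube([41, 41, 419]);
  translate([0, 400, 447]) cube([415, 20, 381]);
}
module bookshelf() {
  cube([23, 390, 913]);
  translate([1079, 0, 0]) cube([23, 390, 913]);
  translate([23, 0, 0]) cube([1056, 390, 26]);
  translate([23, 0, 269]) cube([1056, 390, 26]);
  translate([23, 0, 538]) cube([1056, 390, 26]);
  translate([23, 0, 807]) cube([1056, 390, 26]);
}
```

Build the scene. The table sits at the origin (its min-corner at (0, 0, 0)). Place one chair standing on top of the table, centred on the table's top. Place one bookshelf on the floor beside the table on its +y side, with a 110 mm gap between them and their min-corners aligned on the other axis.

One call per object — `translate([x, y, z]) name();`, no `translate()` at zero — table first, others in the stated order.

table();
translate([405, 243, 756]) chair();
translate([0, 1016, 0]) bookshelf();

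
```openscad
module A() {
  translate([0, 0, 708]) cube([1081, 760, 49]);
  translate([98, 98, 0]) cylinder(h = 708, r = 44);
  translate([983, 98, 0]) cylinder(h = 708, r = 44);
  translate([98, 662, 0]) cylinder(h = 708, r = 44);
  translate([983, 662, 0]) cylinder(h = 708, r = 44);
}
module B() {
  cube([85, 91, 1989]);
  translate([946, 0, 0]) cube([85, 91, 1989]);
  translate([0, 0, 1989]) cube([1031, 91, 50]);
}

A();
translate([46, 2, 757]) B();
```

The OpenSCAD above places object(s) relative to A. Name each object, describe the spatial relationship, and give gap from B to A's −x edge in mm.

A is a table. B is a door frame. The door frame is on top of the table. The gap from the door frame to the table's −x edge is 46 mm.

The door frame's min-x is at 46; the table's min-x is 0; gap = 46 mm.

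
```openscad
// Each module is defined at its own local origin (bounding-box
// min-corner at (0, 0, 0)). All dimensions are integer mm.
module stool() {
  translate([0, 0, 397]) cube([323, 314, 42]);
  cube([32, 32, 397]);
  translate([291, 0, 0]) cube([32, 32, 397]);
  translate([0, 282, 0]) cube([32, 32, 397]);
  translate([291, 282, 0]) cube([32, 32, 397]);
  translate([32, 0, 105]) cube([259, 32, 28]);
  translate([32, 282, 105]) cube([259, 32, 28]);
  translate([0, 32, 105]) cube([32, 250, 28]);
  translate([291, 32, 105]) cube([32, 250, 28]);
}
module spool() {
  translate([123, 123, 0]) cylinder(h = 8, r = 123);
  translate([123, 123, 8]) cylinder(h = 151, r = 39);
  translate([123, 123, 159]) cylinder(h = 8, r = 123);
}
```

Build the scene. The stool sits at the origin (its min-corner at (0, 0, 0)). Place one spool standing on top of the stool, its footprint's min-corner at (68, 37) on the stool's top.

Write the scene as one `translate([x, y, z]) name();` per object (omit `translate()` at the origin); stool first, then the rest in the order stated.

stool();
translate([68, 37, 439]) spool();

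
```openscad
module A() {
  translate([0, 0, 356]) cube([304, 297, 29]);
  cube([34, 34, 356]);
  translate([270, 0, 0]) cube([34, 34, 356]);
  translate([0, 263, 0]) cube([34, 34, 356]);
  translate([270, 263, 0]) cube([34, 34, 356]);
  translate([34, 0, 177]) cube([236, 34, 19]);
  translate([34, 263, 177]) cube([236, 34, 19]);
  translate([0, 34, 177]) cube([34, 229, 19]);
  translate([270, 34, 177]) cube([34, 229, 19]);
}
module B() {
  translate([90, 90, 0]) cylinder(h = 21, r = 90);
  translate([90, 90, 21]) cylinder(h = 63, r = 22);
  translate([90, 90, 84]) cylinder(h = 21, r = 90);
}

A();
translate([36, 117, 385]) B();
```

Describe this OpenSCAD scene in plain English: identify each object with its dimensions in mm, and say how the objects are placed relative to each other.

A is a four-legged stool. The seat is a 304×297×29 mm slab whose top surface is at z = 385 mm; four square legs, each 34×34 mm in cross-section, run from the floor (z = 0) to the underside of the seat, each flush with a corner of the seat. Four stretchers, 34 mm wide and 19 mm tall, connect adjacent legs with their undersides at z = 177 mm, each running between the inner faces of the legs it joins and aligned with the legs' outer faces on the other axis.

B is a spool: two coaxial disc flanges of radius 90 mm and thickness 21 mm, joined by a core cylinder of radius 22 mm and height 63 mm. The lower flange rests on z = 0 and the three cylinders share a vertical axis.

The spool is on top of the stool.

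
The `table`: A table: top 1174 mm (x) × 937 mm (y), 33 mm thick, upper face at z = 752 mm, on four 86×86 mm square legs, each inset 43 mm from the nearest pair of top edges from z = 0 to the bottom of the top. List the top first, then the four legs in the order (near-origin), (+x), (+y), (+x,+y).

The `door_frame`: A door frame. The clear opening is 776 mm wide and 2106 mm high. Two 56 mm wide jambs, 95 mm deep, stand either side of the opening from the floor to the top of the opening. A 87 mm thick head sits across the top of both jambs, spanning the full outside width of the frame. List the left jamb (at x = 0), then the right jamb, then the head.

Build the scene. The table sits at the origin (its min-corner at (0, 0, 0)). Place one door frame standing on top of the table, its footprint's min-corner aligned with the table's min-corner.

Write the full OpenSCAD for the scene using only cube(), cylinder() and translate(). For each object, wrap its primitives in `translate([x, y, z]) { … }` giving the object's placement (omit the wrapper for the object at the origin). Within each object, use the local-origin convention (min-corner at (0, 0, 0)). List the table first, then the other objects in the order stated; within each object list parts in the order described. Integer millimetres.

translate([0, 0, 719]) cube([1174, 937, 33]);
translate([43, 43, 0]) cube([86, 86, 719]);
translate([1045, 43, 0]) cube([86, 86, 719]);
translate([43, 808, 0]) cube([86, 86, 719]);
translate([1045, 808, 0]) cube([86, 86, 719]);
translate([0, 0, 752]) {
  cube([56, 95, 2106]);
  translate([832, 0, 0]) cube([56, 95, 2106]);
  translate([0, 0, 2106]) cube([888, 95, 87]);
}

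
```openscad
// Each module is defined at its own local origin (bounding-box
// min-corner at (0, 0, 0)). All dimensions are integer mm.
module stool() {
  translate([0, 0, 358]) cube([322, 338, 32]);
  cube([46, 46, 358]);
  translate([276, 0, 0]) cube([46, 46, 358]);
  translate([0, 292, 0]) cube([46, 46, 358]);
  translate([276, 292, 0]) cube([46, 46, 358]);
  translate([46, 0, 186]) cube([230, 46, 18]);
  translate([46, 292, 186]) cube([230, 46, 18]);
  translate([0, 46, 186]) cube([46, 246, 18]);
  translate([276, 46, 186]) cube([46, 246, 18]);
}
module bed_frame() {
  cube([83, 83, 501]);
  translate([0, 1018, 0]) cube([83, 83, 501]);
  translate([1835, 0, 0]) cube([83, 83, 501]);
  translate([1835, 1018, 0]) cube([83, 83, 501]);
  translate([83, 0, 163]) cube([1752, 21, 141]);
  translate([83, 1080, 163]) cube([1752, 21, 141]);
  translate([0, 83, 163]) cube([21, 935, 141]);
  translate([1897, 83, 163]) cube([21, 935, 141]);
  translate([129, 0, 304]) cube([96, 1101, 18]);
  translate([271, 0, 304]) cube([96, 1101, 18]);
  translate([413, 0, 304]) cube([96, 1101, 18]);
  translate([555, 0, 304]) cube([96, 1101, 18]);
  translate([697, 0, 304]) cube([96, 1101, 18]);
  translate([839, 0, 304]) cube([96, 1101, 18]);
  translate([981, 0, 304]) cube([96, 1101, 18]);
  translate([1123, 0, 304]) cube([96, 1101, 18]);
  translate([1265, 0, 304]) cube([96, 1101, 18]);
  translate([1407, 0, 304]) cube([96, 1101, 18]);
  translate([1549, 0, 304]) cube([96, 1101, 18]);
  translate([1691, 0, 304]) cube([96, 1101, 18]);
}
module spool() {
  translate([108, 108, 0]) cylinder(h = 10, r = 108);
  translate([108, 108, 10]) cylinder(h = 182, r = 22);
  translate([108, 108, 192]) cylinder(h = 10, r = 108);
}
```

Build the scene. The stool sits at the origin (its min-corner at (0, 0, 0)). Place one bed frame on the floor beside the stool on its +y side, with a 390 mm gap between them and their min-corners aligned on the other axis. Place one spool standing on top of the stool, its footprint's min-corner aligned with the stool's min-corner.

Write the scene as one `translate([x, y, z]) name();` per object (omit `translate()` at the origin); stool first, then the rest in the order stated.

stool();
translate([0, 728, 0]) bed_frame();
translate([0, 0, 390]) spool();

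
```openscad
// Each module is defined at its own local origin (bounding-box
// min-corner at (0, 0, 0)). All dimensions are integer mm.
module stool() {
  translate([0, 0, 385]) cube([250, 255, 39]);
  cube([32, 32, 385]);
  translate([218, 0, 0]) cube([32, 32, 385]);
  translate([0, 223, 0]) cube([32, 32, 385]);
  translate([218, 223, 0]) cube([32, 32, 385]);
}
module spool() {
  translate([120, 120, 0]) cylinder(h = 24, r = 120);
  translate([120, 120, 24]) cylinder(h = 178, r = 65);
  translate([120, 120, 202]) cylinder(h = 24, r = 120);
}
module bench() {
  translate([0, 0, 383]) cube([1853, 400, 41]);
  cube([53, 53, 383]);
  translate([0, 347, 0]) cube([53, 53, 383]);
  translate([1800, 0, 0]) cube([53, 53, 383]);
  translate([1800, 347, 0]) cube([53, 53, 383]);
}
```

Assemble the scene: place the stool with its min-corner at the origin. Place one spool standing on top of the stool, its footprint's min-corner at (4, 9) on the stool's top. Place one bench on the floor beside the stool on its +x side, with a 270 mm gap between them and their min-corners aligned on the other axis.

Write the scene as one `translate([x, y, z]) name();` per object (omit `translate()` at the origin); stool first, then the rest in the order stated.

stool();
translate([4, 9, 424]) spool();
translate([520, 0, 0]) bench();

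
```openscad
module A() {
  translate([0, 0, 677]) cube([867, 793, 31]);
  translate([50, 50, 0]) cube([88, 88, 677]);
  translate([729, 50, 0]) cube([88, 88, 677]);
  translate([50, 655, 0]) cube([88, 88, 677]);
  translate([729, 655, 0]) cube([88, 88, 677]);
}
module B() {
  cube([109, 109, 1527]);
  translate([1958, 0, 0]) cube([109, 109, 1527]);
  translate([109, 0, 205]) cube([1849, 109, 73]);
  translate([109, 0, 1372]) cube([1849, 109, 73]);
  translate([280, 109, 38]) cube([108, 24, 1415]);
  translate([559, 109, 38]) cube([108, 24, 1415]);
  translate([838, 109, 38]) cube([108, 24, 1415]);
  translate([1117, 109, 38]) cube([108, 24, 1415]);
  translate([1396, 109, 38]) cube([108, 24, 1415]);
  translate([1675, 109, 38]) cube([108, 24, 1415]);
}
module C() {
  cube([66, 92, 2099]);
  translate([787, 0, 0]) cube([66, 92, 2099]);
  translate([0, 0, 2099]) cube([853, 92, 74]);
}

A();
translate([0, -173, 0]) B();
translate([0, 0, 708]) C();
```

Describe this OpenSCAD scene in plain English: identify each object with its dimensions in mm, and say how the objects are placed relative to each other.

A is a rectangular dining table. The top is 867×793×31 mm with its upper surface at z = 708 mm. It stands on four 88×88 mm square legs, each inset 50 mm from the nearest pair of top edges, running from the floor to the underside of the top.

B is a fence section. Two 109×109 mm posts, 1527 mm tall, stand on the floor with a clear span of 1849 mm between their inner faces. Two horizontal rails of 109×73 mm section span the gap between the posts with their undersides at z = 205 mm and z = 1372 mm, flush with the posts' −y face. 6 pickets, each 108 mm wide, 24 mm thick and 1415 mm tall, are fixed to the +y face of the rails with their bottoms at z = 38 mm, evenly spaced across the span with equal gaps (rounded down to the nearest mm) at the −x end and between each pair — any rounding remainder accumulates at the +x end.

C is a rectangular door frame: two vertical jambs of 66×92 mm section, 2099 mm tall, with a clear opening 721 mm wide between their inner faces. A header 74 mm tall and 92 mm deep lies on top of the jambs and spans the full outside width.

The fence section is on the floor beside the table on its −y side. The door frame is on top of the table.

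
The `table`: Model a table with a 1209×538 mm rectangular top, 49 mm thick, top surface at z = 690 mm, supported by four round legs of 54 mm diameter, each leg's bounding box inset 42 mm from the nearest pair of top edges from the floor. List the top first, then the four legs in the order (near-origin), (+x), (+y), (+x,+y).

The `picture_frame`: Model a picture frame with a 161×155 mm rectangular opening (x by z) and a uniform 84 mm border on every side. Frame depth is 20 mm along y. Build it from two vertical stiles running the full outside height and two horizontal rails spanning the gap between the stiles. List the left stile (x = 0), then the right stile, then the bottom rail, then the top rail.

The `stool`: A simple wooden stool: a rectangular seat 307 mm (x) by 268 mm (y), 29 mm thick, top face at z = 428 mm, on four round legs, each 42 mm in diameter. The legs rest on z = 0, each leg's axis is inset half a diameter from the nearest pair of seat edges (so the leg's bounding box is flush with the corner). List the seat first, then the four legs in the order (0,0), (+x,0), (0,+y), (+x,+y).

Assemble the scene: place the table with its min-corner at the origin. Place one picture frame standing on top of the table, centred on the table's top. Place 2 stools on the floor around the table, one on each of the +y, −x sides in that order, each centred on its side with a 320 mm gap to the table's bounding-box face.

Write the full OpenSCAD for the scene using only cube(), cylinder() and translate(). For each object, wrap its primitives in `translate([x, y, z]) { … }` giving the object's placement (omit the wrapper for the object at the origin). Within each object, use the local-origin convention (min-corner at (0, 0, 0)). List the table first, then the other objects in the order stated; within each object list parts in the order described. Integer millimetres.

translate([0, 0, 641]) cube([1209, 538, 49]);
translate([69, 69, 0]) cylinder(h = 641, r = 27);
translate([1140, 69, 0]) cylinder(h = 641, r = 27);
translate([69, 469, 0]) cylinder(h = 641, r = 27);
translate([1140, 469, 0]) cylinder(h = 641, r = 27);
translate([440, 259, 690]) {
  cube([84, 20, 323]);
  translate([245, 0, 0]) cube([84, 20, 323]);
  translate([84, 0, 0]) cube([161, 20, 84]);
  translate([84, 0, 239]) cube([161, 20, 84]);
}
translate([451, 858, 0]) {
  translate([0, 0, 399]) cube([307, 268, 29]);
  translate([21, 21, 0]) cylinder(h = 399, r = 21);
  translate([286, 21, 0]) cylinder(h = 399, r = 21);
  translate([21, 247, 0]) cylinder(h = 399, r = 21);
  translate([286, 247, 0]) cylinder(h = 399, r = 21);
}
translate([-627, 135, 0]) {
  translate([0, 0, 399]) cube([307, 268, 29]);
  translate([21, 21, 0]) cylinder(h = 399, r = 21);
  translate([286, 21, 0]) cylinder(h = 399, r = 21);
  translate([21, 247, 0]) cylinder(h = 399, r = 21);
  translate([286, 247, 0]) cylinder(h = 399, r = 21);
}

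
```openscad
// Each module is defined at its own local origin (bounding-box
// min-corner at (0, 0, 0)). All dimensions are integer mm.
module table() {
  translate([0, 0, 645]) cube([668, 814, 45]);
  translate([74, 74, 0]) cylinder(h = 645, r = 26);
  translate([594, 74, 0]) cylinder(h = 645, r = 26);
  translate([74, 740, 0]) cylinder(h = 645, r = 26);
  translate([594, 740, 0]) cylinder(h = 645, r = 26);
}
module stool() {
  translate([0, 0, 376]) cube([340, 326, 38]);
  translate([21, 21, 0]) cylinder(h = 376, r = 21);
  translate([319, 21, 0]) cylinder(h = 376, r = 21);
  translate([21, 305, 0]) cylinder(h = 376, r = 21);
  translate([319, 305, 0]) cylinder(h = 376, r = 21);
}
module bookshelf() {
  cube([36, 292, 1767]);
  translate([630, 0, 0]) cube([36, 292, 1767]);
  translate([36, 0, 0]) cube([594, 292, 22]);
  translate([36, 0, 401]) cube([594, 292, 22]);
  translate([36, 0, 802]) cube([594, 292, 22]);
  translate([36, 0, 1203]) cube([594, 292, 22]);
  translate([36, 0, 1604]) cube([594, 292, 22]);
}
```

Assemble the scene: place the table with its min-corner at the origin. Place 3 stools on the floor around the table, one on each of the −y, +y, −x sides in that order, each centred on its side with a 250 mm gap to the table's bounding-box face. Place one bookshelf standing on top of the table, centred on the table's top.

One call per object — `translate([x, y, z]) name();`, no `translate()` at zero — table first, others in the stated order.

table();
translate([164, -576, 0]) stool();
translate([164, 1064, 0]) stool();
translate([-590, 244, 0]) stool();
translate([1, 261, 690]) bookshelf();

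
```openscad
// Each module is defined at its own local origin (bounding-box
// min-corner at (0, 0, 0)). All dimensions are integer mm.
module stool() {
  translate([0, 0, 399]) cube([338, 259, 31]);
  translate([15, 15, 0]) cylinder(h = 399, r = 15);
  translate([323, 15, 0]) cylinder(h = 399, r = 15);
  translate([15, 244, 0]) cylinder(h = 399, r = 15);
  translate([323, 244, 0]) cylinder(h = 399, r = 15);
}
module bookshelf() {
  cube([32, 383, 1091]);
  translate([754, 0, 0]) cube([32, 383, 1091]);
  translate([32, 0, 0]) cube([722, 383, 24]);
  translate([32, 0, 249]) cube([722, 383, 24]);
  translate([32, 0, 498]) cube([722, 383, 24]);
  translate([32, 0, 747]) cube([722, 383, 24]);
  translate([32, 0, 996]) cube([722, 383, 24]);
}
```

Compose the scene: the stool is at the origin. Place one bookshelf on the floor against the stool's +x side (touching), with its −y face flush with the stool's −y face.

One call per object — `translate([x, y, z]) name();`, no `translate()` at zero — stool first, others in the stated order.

stool();
translate([338, 0, 0]) bookshelf();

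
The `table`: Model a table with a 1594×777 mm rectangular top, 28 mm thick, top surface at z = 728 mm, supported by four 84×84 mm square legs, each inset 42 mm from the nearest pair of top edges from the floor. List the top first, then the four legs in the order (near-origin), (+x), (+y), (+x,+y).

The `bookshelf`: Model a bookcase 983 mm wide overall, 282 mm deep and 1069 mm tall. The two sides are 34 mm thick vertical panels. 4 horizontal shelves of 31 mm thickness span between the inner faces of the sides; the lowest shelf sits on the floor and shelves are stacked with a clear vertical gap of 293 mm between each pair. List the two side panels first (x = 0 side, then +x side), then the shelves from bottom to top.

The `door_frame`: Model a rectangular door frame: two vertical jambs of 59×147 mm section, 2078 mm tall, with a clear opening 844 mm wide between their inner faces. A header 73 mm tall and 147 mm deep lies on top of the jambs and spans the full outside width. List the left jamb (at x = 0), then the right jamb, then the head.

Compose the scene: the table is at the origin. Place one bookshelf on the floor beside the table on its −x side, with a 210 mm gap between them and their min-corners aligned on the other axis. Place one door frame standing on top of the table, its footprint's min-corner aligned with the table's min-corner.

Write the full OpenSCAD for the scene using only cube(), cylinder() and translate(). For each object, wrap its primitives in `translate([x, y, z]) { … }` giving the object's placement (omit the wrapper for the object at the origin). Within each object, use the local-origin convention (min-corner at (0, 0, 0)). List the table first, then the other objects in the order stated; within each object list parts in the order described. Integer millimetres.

translate([0, 0, 700]) cube([1594, 777, 28]);
translate([42, 42, 0]) cube([84, 84, 700]);
translate([1468, 42, 0]) cube([84, 84, 700]);
translate([42, 651, 0]) cube([84, 84, 700]);
translate([1468, 651, 0]) cube([84, 84, 700]);
translate([-1193, 0, 0]) {
  cube([34, 282, 1069]);
  translate([949, 0, 0]) cube([34, 282, 1069]);
  translate([34, 0, 0]) cube([915, 282, 31]);
  translate([34, 0, 324]) cube([915, 282, 31]);
  translate([34, 0, 648]) cube([915, 282, 31]);
  translate([34, 0, 972]) cube([915, 282, 31]);
}
translate([0, 0, 728]) {
  cube([59, 147, 2078]);
  translate([903, 0, 0]) cube([59, 147, 2078]);
  translate([0, 0, 2078]) cube([962, 147, 73]);
}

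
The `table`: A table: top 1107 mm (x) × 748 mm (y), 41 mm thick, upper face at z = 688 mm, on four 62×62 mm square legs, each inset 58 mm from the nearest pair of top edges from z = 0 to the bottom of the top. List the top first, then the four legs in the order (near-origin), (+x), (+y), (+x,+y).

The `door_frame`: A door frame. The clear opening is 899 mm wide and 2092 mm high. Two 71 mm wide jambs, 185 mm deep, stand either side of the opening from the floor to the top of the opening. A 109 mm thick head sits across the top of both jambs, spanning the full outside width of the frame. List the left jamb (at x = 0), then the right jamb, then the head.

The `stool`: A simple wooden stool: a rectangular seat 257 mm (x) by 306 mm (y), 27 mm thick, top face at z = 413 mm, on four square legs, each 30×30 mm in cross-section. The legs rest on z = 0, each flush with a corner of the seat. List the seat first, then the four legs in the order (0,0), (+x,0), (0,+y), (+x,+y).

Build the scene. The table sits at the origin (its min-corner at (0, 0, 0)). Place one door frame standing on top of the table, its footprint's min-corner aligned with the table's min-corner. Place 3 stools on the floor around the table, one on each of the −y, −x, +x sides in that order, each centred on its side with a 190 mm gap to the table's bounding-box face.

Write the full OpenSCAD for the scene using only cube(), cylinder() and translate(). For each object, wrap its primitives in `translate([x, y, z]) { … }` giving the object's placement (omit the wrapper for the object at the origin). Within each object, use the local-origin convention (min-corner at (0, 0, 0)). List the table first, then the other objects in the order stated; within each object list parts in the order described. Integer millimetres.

translate([0, 0, 647]) cube([1107, 748, 41]);
translate([58, 58, 0]) cube([62, 62, 647]);
translate([987, 58, 0]) cube([62, 62, 647]);
translate([58, 628, 0]) cube([62, 62, 647]);
translate([987, 628, 0]) cube([62, 62, 647]);
translate([0, 0, 688]) {
  cube([71, 185, 2092]);
  translate([970, 0, 0]) cube([71, 185, 2092]);
  translate([0, 0, 2092]) cube([1041, 185, 109]);
}
translate([425, -496, 0]) {
  translate([0, 0, 386]) cube([257, 306, 27]);
  cube([30, 30, 386]);
  translate([227, 0, 0]) cube([30, 30, 386]);
  translate([0, 276, 0]) cube([30, 30, 386]);
  translate([227, 276, 0]) cube([30, 30, 386]);
}
translate([-447, 221, 0]) {
  translate([0, 0, 386]) cube([257, 306, 27]);
  cube([30, 30, 386]);
  translate([227, 0, 0]) cube([30, 30, 386]);
  translate([0, 276, 0]) cube([30, 30, 386]);
  translate([227, 276, 0]) cube([30, 30, 386]);
}
translate([1297, 221, 0]) {
  translate([0, 0, 386]) cube([257, 306, 27]);
  cube([30, 30, 386]);
  translate([227, 0, 0]) cube([30, 30, 386]);
  translate([0, 276, 0]) cube([30, 30, 386]);
  translate([227, 276, 0]) cube([30, 30, 386]);
}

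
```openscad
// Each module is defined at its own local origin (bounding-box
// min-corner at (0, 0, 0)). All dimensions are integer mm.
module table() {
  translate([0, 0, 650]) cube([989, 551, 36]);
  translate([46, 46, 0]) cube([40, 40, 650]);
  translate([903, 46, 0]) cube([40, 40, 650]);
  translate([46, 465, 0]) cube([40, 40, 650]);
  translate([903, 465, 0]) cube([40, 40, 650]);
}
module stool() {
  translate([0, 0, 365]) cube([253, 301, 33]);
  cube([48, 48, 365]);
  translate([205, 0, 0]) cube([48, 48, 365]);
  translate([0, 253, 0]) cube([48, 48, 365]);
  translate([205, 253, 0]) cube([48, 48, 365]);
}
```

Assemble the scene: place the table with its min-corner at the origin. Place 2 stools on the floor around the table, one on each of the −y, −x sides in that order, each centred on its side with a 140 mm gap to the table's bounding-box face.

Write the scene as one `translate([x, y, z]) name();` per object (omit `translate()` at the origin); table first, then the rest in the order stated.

table();
translate([368, -441, 0]) stool();
translate([-393, 125, 0]) stool();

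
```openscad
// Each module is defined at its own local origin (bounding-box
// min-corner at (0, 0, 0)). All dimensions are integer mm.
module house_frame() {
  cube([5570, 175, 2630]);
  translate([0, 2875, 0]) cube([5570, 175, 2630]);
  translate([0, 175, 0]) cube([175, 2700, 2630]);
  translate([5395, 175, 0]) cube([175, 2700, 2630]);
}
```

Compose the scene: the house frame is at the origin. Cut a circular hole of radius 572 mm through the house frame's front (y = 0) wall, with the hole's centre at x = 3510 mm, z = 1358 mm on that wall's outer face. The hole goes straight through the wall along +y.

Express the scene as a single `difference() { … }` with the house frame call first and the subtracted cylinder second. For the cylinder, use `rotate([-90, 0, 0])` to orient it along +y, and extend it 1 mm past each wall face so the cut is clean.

difference() {
  house_frame();
  translate([3510, -1, 1358]) rotate([-90, 0, 0]) cylinder(h = 177, r = 572);
}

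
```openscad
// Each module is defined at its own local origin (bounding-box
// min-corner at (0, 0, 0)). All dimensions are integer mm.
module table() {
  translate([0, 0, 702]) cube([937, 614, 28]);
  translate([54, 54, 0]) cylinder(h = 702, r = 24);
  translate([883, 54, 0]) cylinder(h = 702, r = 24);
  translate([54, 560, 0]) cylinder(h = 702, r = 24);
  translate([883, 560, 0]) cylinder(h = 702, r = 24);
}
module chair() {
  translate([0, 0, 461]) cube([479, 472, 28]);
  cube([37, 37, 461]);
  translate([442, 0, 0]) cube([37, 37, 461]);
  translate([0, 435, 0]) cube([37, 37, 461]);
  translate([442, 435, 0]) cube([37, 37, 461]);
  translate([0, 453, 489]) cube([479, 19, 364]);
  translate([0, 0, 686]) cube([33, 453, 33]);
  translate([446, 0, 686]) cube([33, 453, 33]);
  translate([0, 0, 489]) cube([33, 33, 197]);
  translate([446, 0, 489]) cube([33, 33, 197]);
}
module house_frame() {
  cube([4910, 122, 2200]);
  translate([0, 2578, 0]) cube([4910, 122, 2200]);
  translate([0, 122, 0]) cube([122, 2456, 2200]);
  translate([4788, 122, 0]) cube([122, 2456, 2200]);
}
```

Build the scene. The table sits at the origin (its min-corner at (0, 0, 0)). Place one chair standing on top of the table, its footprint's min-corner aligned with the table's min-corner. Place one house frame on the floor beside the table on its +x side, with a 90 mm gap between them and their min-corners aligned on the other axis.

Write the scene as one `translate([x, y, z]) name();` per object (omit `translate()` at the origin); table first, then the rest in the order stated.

table();
translate([0, 0, 730]) chair();
translate([1027, 0, 0]) house_frame();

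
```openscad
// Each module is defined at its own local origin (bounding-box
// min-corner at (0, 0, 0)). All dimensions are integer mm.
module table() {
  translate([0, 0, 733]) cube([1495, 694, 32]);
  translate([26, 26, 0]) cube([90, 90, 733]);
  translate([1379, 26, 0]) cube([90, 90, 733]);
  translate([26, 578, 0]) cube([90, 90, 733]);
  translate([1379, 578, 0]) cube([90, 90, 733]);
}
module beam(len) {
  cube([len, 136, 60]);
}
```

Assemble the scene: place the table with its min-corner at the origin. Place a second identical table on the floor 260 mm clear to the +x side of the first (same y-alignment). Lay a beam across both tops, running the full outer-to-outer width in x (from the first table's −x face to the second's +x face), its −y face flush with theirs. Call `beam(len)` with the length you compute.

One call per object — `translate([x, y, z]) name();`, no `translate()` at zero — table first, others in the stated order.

table();
translate([1755, 0, 0]) table();
translate([0, 0, 765]) beam(3250);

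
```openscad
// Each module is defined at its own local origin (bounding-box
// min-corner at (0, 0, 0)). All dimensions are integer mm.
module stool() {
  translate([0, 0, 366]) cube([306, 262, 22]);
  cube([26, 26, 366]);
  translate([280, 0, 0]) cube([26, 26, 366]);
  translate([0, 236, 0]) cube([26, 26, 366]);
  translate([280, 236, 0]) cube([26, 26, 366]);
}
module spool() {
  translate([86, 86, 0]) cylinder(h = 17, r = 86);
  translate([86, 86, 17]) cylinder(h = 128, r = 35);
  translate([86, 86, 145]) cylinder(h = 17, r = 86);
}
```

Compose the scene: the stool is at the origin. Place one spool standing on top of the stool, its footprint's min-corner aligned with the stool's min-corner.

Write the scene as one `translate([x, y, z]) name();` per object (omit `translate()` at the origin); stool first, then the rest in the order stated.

stool();
translate([0, 0, 388]) spool();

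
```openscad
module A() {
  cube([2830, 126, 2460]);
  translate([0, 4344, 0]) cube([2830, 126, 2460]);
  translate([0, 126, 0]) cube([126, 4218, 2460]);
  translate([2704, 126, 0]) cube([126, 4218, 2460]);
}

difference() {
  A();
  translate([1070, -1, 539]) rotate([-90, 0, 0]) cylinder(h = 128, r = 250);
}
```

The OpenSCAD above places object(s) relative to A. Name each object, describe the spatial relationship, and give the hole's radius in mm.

The subtracted cylinder has r = 250 mm.

A is a house frame. The house frame has a circular hole through its front wall. The hole's radius is 250 mm.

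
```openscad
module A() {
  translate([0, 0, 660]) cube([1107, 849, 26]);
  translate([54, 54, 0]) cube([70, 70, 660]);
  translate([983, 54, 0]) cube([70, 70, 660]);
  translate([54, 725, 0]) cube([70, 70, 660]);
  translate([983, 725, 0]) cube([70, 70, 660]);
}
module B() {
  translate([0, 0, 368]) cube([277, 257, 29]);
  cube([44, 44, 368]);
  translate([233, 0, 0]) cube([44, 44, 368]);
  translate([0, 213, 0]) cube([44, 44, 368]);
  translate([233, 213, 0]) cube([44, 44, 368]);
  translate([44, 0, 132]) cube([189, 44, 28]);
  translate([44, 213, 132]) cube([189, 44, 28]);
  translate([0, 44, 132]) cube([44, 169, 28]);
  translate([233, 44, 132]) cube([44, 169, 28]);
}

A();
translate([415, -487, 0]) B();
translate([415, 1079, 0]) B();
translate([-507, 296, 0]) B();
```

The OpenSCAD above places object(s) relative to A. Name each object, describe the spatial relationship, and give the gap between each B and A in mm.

A is a table. B is a stool. Three stools sit around the table at the −y, +y, −x sides. The gap between each stool and the table is 230 mm.

Each stool's nearest face is 230 mm from the table's bounding box.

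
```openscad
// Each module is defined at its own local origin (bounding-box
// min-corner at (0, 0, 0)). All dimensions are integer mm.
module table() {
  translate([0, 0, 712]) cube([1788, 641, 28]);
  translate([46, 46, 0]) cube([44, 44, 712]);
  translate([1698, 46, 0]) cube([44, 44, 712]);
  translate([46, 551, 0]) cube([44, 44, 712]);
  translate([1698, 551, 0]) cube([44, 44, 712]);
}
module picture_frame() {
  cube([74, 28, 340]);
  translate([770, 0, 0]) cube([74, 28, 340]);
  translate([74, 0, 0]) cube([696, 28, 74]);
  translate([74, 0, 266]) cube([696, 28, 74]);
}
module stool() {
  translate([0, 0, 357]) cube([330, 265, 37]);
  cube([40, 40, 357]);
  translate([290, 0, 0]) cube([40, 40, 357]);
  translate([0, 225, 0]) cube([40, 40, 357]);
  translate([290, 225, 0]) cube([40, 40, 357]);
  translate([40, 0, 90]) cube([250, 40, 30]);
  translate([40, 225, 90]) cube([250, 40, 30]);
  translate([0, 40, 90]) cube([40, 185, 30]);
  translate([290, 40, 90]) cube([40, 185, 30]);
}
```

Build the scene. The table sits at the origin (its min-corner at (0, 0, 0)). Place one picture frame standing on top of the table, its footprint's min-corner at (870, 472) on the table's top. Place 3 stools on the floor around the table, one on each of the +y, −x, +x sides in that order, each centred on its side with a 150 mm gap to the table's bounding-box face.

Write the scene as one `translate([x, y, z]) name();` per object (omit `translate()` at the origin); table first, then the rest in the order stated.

table();
translate([870, 472, 740]) picture_frame();
translate([729, 791, 0]) stool();
translate([-480, 188, 0]) stool();
translate([1938, 188, 0]) stool();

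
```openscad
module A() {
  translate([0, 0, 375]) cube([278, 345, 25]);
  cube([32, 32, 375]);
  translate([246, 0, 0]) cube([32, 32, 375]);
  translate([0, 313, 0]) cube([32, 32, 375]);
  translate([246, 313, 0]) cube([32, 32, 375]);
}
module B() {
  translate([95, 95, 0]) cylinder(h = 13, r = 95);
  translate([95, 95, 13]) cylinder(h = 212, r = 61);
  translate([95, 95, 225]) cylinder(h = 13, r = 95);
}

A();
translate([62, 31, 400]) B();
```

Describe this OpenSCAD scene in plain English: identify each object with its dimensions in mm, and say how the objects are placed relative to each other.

A is a four-legged stool. The seat is a 278×345×25 mm slab whose top surface is at z = 400 mm; four square legs, each 32×32 mm in cross-section, run from the floor (z = 0) to the underside of the seat, each flush with a corner of the seat.

B is a spool: two coaxial disc flanges of radius 95 mm and thickness 13 mm, joined by a core cylinder of radius 61 mm and height 212 mm. The lower flange rests on z = 0 and the three cylinders share a vertical axis.

The spool is on top of the stool.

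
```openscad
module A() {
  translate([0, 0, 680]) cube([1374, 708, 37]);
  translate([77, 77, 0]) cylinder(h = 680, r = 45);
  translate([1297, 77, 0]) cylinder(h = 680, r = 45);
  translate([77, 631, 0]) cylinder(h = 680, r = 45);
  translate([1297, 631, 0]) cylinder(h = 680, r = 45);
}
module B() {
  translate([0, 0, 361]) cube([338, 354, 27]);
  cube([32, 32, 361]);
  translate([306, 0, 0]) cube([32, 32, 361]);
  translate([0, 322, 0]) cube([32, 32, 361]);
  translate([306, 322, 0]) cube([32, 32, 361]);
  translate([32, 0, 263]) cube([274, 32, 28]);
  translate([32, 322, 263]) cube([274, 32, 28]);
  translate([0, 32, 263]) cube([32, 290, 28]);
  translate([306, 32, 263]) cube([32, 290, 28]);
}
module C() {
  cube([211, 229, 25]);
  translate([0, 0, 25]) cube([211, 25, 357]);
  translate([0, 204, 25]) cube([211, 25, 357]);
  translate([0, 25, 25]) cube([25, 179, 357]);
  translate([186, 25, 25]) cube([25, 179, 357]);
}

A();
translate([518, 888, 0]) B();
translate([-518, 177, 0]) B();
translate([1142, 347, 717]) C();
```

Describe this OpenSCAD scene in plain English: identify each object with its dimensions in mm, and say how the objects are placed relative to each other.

A is a table: top 1374 mm (x) × 708 mm (y), 37 mm thick, upper face at z = 717 mm, on four round legs of 90 mm diameter, each leg's bounding box inset 32 mm from the nearest pair of top edges, running from z = 0 to the bottom of the top.

B is a four-legged stool. The seat is 338×354 mm, 27 mm thick, top at z = 388 mm. It stands on four square legs, each 32×32 mm in cross-section, from z = 0 to the seat underside, each flush with a corner of the seat. Four stretchers, 32 mm wide and 28 mm tall, connect adjacent legs with their undersides at z = 263 mm, each running between the inner faces of the legs it joins and aligned with the legs' outer faces on the other axis.

C is an open-topped rectangular box: outside dimensions 211×229×382 mm, with a uniform wall and base thickness of 25 mm. The base is a full 211×229 slab on the floor; four walls sit on top of the base. The front and back walls (the −y and +y sides) span the full width; the two side walls fit between them.

Two stools sit around the table at the +y, −x sides. The open box is on top of the table.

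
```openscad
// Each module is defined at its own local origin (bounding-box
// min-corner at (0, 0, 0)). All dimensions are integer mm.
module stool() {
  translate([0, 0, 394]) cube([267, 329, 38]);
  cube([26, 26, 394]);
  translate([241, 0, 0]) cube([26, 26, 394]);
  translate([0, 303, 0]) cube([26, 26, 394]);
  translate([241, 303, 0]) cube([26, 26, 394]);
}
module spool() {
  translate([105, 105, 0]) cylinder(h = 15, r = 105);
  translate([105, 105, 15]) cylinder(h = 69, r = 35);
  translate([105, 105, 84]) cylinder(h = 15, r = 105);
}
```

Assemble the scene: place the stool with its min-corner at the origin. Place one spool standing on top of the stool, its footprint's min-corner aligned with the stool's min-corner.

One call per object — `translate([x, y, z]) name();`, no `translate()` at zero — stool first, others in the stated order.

stool();
translate([0, 0, 432]) spool();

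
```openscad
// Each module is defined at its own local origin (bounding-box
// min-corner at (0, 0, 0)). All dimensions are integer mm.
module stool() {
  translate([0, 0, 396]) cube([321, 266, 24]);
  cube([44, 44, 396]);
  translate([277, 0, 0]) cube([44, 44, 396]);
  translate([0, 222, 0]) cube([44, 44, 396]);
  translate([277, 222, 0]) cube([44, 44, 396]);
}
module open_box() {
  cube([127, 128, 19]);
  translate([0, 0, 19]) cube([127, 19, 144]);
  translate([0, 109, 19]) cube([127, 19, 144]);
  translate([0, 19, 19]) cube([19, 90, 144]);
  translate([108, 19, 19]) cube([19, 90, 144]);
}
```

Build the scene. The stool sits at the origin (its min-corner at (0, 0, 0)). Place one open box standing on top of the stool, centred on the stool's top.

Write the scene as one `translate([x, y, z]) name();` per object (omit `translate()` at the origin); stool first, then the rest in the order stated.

stool();
translate([97, 69, 420]) open_box();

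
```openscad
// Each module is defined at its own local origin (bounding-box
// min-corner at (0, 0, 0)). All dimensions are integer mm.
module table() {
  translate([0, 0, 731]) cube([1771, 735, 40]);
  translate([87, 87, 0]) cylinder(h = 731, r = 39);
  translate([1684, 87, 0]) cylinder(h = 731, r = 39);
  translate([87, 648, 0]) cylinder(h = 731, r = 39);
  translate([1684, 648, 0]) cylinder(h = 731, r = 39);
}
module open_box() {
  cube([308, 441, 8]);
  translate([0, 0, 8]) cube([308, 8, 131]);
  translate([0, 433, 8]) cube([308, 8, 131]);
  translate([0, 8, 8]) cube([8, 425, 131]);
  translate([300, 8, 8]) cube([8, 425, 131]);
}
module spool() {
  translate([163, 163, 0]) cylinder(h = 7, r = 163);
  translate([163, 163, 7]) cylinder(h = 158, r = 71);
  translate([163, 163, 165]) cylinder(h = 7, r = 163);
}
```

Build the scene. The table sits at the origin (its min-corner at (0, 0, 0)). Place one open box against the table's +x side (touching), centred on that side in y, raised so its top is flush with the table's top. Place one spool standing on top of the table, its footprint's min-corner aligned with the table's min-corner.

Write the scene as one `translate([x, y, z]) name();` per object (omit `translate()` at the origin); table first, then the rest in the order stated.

table();
translate([1771, 147, 632]) open_box();
translate([0, 0, 771]) spool();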